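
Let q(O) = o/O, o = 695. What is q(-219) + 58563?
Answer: 12824602/219 ≈ 58560.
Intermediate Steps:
q(O) = 695/O
q(-219) + 58563 = 695/(-219) + 58563 = 695*(-1/219) + 58563 = -695/219 + 58563 = 12824602/219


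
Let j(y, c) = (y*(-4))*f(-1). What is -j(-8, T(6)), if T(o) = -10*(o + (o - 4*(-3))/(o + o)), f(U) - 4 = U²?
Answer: -160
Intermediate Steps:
f(U) = 4 + U²
T(o) = -10*o - 5*(12 + o)/o (T(o) = -10*(o + (o + 12)/((2*o))) = -10*(o + (12 + o)*(1/(2*o))) = -10*(o + (12 + o)/(2*o)) = -10*o - 5*(12 + o)/o)
j(y, c) = -20*y (j(y, c) = (y*(-4))*(4 + (-1)²) = (-4*y)*(4 + 1) = -4*y*5 = -20*y)
-j(-8, T(6)) = -(-20)*(-8) = -1*160 = -160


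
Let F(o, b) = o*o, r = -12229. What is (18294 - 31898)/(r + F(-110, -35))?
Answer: 13604/129 ≈ 105.46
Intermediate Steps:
F(o, b) = o**2
(18294 - 31898)/(r + F(-110, -35)) = (18294 - 31898)/(-12229 + (-110)**2) = -13604/(-12229 + 12100) = -13604/(-129) = -13604*(-1/129) = 13604/129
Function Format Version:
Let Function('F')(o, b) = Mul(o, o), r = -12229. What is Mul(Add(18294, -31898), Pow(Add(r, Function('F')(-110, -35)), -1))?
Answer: Rational(13604, 129) ≈ 105.46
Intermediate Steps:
Function('F')(o, b) = Pow(o, 2)
Mul(Add(18294, -31898), Pow(Add(r, Function('F')(-110, -35)), -1)) = Mul(Add(18294, -31898), Pow(Add(-12229, Pow(-110, 2)), -1)) = Mul(-13604, Pow(Add(-12229, 12100), -1)) = Mul(-13604, Pow(-129, -1)) = Mul(-13604, Rational(-1, 129)) = Rational(13604, 129)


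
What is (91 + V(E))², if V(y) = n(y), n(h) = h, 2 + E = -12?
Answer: 5929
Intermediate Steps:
E = -14 (E = -2 - 12 = -14)
V(y) = y
(91 + V(E))² = (91 - 14)² = 77² = 5929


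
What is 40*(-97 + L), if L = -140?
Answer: -9480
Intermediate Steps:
40*(-97 + L) = 40*(-97 - 140) = 40*(-237) = -9480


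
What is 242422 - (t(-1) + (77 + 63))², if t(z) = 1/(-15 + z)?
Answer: 57046911/256 ≈ 2.2284e+5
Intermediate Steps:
242422 - (t(-1) + (77 + 63))² = 242422 - (1/(-15 - 1) + (77 + 63))² = 242422 - (1/(-16) + 140)² = 242422 - (-1/16 + 140)² = 242422 - (2239/16)² = 242422 - 1*5013121/256 = 242422 - 5013121/256 = 57046911/256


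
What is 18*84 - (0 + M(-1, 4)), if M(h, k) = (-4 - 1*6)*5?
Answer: 1562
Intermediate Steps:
M(h, k) = -50 (M(h, k) = (-4 - 6)*5 = -10*5 = -50)
18*84 - (0 + M(-1, 4)) = 18*84 - (0 - 50) = 1512 - 1*(-50) = 1512 + 50 = 1562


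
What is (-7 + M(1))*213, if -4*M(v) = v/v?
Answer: -6177/4 ≈ -1544.3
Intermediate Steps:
M(v) = -1/4 (M(v) = -v/(4*v) = -1/4*1 = -1/4)
(-7 + M(1))*213 = (-7 - 1/4)*213 = -29/4*213 = -6177/4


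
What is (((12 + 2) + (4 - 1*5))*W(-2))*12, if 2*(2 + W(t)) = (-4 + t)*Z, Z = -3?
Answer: 1092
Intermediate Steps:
W(t) = 4 - 3*t/2 (W(t) = -2 + ((-4 + t)*(-3))/2 = -2 + (12 - 3*t)/2 = -2 + (6 - 3*t/2) = 4 - 3*t/2)
(((12 + 2) + (4 - 1*5))*W(-2))*12 = (((12 + 2) + (4 - 1*5))*(4 - 3/2*(-2)))*12 = ((14 + (4 - 5))*(4 + 3))*12 = ((14 - 1)*7)*12 = (13*7)*12 = 91*12 = 1092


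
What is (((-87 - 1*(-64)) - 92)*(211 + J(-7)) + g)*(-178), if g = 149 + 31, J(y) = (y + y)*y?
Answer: 6293190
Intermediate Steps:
J(y) = 2*y**2 (J(y) = (2*y)*y = 2*y**2)
g = 180
(((-87 - 1*(-64)) - 92)*(211 + J(-7)) + g)*(-178) = (((-87 - 1*(-64)) - 92)*(211 + 2*(-7)**2) + 180)*(-178) = (((-87 + 64) - 92)*(211 + 2*49) + 180)*(-178) = ((-23 - 92)*(211 + 98) + 180)*(-178) = (-115*309 + 180)*(-178) = (-35535 + 180)*(-178) = -35355*(-178) = 6293190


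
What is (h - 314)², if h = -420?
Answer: 538756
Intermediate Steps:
(h - 314)² = (-420 - 314)² = (-734)² = 538756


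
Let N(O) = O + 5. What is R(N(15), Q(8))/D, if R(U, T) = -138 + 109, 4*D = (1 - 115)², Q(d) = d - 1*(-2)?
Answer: -29/3249 ≈ -0.0089258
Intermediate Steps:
N(O) = 5 + O
Q(d) = 2 + d (Q(d) = d + 2 = 2 + d)
D = 3249 (D = (1 - 115)²/4 = (¼)*(-114)² = (¼)*12996 = 3249)
R(U, T) = -29
R(N(15), Q(8))/D = -29/3249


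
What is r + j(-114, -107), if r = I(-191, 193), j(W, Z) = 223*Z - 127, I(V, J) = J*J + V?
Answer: 13070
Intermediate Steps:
I(V, J) = V + J² (I(V, J) = J² + V = V + J²)
j(W, Z) = -127 + 223*Z
r = 37058 (r = -191 + 193² = -191 + 37249 = 37058)
r + j(-114, -107) = 37058 + (-127 + 223*(-107)) = 37058 + (-127 - 23861) = 37058 - 23988 = 13070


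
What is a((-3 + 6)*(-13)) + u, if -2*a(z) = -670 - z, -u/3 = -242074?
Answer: 1453075/2 ≈ 7.2654e+5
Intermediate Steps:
u = 726222 (u = -3*(-242074) = 726222)
a(z) = 335 + z/2 (a(z) = -(-670 - z)/2 = 335 + z/2)
a((-3 + 6)*(-13)) + u = (335 + ((-3 + 6)*(-13))/2) + 726222 = (335 + (3*(-13))/2) + 726222 = (335 + (1/2)*(-39)) + 726222 = (335 - 39/2) + 726222 = 631/2 + 726222 = 1453075/2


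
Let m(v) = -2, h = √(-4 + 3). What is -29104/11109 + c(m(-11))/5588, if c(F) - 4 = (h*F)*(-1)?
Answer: -40647179/15519273 + I/2794 ≈ -2.6191 + 0.00035791*I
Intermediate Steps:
h = I (h = √(-1) = I ≈ 1.0*I)
c(F) = 4 - I*F (c(F) = 4 + (I*F)*(-1) = 4 - I*F)
-29104/11109 + c(m(-11))/5588 = -29104/11109 + (4 - 1*I*(-2))/5588 = -29104*1/11109 + (4 + 2*I)*(1/5588) = -29104/11109 + (1/1397 + I/2794) = -40647179/15519273 + I/2794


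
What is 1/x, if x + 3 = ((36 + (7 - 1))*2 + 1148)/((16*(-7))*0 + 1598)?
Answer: -799/1781 ≈ -0.44862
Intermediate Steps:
x = -1781/799 (x = -3 + ((36 + (7 - 1))*2 + 1148)/((16*(-7))*0 + 1598) = -3 + ((36 + 6)*2 + 1148)/(-112*0 + 1598) = -3 + (42*2 + 1148)/(0 + 1598) = -3 + (84 + 1148)/1598 = -3 + 1232*(1/1598) = -3 + 616/799 = -1781/799 ≈ -2.2290)
1/x = 1/(-1781/799) = -799/1781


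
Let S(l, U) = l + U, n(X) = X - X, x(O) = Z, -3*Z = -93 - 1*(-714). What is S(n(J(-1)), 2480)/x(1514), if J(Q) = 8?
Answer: -2480/207 ≈ -11.981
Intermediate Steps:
Z = -207 (Z = -(-93 - 1*(-714))/3 = -(-93 + 714)/3 = -1/3*621 = -207)
x(O) = -207
n(X) = 0
S(l, U) = U + l
S(n(J(-1)), 2480)/x(1514) = (2480 + 0)/(-207) = 2480*(-1/207) = -2480/207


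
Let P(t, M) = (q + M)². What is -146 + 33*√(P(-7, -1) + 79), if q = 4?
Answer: -146 + 66*√22 ≈ 163.57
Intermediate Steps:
P(t, M) = (4 + M)²
-146 + 33*√(P(-7, -1) + 79) = -146 + 33*√((4 - 1)² + 79) = -146 + 33*√(3² + 79) = -146 + 33*√(9 + 79) = -146 + 33*√88 = -146 + 33*(2*√22) = -146 + 66*√22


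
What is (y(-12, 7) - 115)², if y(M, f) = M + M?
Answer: 19321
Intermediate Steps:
y(M, f) = 2*M
(y(-12, 7) - 115)² = (2*(-12) - 115)² = (-24 - 115)² = (-139)² = 19321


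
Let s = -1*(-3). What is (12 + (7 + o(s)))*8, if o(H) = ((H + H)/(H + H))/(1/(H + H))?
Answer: 200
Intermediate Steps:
s = 3
o(H) = 2*H (o(H) = ((2*H)/((2*H)))/(1/(2*H)) = ((2*H)*(1/(2*H)))/((1/(2*H))) = 1*(2*H) = 2*H)
(12 + (7 + o(s)))*8 = (12 + (7 + 2*3))*8 = (12 + (7 + 6))*8 = (12 + 13)*8 = 25*8 = 200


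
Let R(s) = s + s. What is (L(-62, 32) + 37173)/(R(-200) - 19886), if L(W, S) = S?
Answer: -5315/2898 ≈ -1.8340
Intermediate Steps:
R(s) = 2*s
(L(-62, 32) + 37173)/(R(-200) - 19886) = (32 + 37173)/(2*(-200) - 19886) = 37205/(-400 - 19886) = 37205/(-20286) = 37205*(-1/20286) = -5315/2898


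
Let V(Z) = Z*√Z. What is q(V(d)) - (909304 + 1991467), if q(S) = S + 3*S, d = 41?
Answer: -2900771 + 164*√41 ≈ -2.8997e+6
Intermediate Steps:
V(Z) = Z^(3/2)
q(S) = 4*S
q(V(d)) - (909304 + 1991467) = 4*41^(3/2) - (909304 + 1991467) = 4*(41*√41) - 1*2900771 = 164*√41 - 2900771 = -2900771 + 164*√41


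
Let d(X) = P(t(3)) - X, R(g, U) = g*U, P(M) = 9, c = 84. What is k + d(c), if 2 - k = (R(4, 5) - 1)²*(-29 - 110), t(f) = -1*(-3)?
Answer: 50106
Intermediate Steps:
t(f) = 3
R(g, U) = U*g
d(X) = 9 - X
k = 50181 (k = 2 - (5*4 - 1)²*(-29 - 110) = 2 - (20 - 1)²*(-139) = 2 - 19²*(-139) = 2 - 361*(-139) = 2 - 1*(-50179) = 2 + 50179 = 50181)
k + d(c) = 50181 + (9 - 1*84) = 50181 + (9 - 84) = 50181 - 75 = 50106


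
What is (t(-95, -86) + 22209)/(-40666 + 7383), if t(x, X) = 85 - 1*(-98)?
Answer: -22392/33283 ≈ -0.67278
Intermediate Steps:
t(x, X) = 183 (t(x, X) = 85 + 98 = 183)
(t(-95, -86) + 22209)/(-40666 + 7383) = (183 + 22209)/(-40666 + 7383) = 22392/(-33283) = 22392*(-1/33283) = -22392/33283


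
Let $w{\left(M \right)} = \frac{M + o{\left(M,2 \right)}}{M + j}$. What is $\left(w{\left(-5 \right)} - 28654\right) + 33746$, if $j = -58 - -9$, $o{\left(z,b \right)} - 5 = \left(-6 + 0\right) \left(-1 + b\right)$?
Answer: $\frac{45829}{9} \approx 5092.1$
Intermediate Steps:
$o{\left(z,b \right)} = 11 - 6 b$ ($o{\left(z,b \right)} = 5 + \left(-6 + 0\right) \left(-1 + b\right) = 5 - 6 \left(-1 + b\right) = 5 - \left(-6 + 6 b\right) = 11 - 6 b$)
$j = -49$ ($j = -58 + 9 = -49$)
$w{\left(M \right)} = \frac{-1 + M}{-49 + M}$ ($w{\left(M \right)} = \frac{M + \left(11 - 12\right)}{M - 49} = \frac{M + \left(11 - 12\right)}{-49 + M} = \frac{M - 1}{-49 + M} = \frac{-1 + M}{-49 + M}$)
$\left(w{\left(-5 \right)} - 28654\right) + 33746 = \left(\frac{-1 - 5}{-49 - 5} - 28654\right) + 33746 = \left(\frac{1}{-54} \left(-6\right) - 28654\right) + 33746 = \left(\left(- \frac{1}{54}\right) \left(-6\right) - 28654\right) + 33746 = \left(\frac{1}{9} - 28654\right) + 33746 = - \frac{257885}{9} + 33746 = \frac{45829}{9}$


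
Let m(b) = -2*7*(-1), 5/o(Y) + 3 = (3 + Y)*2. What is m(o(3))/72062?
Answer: 7/36031 ≈ 0.00019428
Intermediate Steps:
o(Y) = 5/(3 + 2*Y) (o(Y) = 5/(-3 + (3 + Y)*2) = 5/(-3 + (6 + 2*Y)) = 5/(3 + 2*Y))
m(b) = 14 (m(b) = -14*(-1) = 14)
m(o(3))/72062 = 14/72062 = 14*(1/72062) = 7/36031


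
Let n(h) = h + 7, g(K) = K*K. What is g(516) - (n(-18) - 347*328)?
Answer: 380083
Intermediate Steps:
g(K) = K**2
n(h) = 7 + h
g(516) - (n(-18) - 347*328) = 516**2 - ((7 - 18) - 347*328) = 266256 - (-11 - 113816) = 266256 - 1*(-113827) = 266256 + 113827 = 380083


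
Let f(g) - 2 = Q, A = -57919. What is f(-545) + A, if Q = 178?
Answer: -57739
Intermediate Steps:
f(g) = 180 (f(g) = 2 + 178 = 180)
f(-545) + A = 180 - 57919 = -57739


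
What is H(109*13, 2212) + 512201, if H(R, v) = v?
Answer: 514413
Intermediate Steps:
H(109*13, 2212) + 512201 = 2212 + 512201 = 514413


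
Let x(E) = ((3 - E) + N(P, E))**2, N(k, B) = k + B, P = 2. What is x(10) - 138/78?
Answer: 302/13 ≈ 23.231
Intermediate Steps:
N(k, B) = B + k
x(E) = 25 (x(E) = ((3 - E) + (E + 2))**2 = ((3 - E) + (2 + E))**2 = 5**2 = 25)
x(10) - 138/78 = 25 - 138/78 = 25 + (1/78)*(-138) = 25 - 23/13 = 302/13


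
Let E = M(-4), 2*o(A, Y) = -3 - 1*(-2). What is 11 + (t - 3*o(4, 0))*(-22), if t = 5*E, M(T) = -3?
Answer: 308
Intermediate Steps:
o(A, Y) = -½ (o(A, Y) = (-3 - 1*(-2))/2 = (-3 + 2)/2 = (½)*(-1) = -½)
E = -3
t = -15 (t = 5*(-3) = -15)
11 + (t - 3*o(4, 0))*(-22) = 11 + (-15 - 3*(-½))*(-22) = 11 + (-15 + 3/2)*(-22) = 11 - 27/2*(-22) = 11 + 297 = 308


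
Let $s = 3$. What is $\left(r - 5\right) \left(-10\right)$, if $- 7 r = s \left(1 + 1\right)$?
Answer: $\frac{410}{7} \approx 58.571$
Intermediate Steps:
$r = - \frac{6}{7}$ ($r = - \frac{3 \left(1 + 1\right)}{7} = - \frac{3 \cdot 2}{7} = \left(- \frac{1}{7}\right) 6 = - \frac{6}{7} \approx -0.85714$)
$\left(r - 5\right) \left(-10\right) = \left(- \frac{6}{7} - 5\right) \left(-10\right) = \left(- \frac{41}{7}\right) \left(-10\right) = \frac{410}{7}$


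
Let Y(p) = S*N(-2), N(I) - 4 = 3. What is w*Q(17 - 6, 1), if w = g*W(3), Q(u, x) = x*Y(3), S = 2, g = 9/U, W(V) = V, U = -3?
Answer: -126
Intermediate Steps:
N(I) = 7 (N(I) = 4 + 3 = 7)
g = -3 (g = 9/(-3) = 9*(-1/3) = -3)
Y(p) = 14 (Y(p) = 2*7 = 14)
Q(u, x) = 14*x (Q(u, x) = x*14 = 14*x)
w = -9 (w = -3*3 = -9)
w*Q(17 - 6, 1) = -126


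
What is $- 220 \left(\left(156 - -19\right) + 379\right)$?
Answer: $-121880$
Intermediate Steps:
$- 220 \left(\left(156 - -19\right) + 379\right) = - 220 \left(\left(156 + 19\right) + 379\right) = - 220 \left(175 + 379\right) = \left(-220\right) 554 = -121880$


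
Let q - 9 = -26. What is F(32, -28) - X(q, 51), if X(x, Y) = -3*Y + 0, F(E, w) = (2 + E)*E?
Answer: 1241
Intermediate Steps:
q = -17 (q = 9 - 26 = -17)
F(E, w) = E*(2 + E)
X(x, Y) = -3*Y
F(32, -28) - X(q, 51) = 32*(2 + 32) - (-3)*51 = 32*34 - 1*(-153) = 1088 + 153 = 1241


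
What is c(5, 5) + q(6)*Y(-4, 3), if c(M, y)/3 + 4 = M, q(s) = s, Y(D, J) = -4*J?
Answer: -69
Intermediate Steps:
c(M, y) = -12 + 3*M
c(5, 5) + q(6)*Y(-4, 3) = (-12 + 3*5) + 6*(-4*3) = (-12 + 15) + 6*(-12) = 3 - 72 = -69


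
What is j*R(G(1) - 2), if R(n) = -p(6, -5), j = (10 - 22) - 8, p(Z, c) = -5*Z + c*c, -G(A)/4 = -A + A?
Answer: -100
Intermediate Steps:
G(A) = 0 (G(A) = -4*(-A + A) = -4*0 = 0)
p(Z, c) = c² - 5*Z (p(Z, c) = -5*Z + c² = c² - 5*Z)
j = -20 (j = -12 - 8 = -20)
R(n) = 5 (R(n) = -((-5)² - 5*6) = -(25 - 30) = -1*(-5) = 5)
j*R(G(1) - 2) = -20*5 = -100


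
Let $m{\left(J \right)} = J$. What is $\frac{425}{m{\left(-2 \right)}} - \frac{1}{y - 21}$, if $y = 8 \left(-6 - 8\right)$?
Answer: $- \frac{56523}{266} \approx -212.49$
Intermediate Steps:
$y = -112$ ($y = 8 \left(-6 - 8\right) = 8 \left(-14\right) = -112$)
$\frac{425}{m{\left(-2 \right)}} - \frac{1}{y - 21} = \frac{425}{-2} - \frac{1}{-112 - 21} = 425 \left(- \frac{1}{2}\right) - \frac{1}{-133} = - \frac{425}{2} - - \frac{1}{133} = - \frac{425}{2} + \frac{1}{133} = - \frac{56523}{266}$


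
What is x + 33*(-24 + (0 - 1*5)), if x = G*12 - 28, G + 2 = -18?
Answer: -1225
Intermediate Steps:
G = -20 (G = -2 - 18 = -20)
x = -268 (x = -20*12 - 28 = -240 - 28 = -268)
x + 33*(-24 + (0 - 1*5)) = -268 + 33*(-24 + (0 - 1*5)) = -268 + 33*(-24 + (0 - 5)) = -268 + 33*(-24 - 5) = -268 + 33*(-29) = -268 - 957 = -1225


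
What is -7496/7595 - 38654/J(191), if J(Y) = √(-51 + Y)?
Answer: -7496/7595 - 2761*√35/5 ≈ -3267.8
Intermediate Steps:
-7496/7595 - 38654/J(191) = -7496/7595 - 38654/√(-51 + 191) = -7496*1/7595 - 38654*√35/70 = -7496/7595 - 38654*√35/70 = -7496/7595 - 2761*√35/5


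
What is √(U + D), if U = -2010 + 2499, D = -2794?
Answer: I*√2305 ≈ 48.01*I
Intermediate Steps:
U = 489
√(U + D) = √(489 - 2794) = √(-2305) = I*√2305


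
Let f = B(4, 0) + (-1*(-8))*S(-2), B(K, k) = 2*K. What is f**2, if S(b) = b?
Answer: 64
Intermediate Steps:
f = -8 (f = 2*4 - 1*(-8)*(-2) = 8 + 8*(-2) = 8 - 16 = -8)
f**2 = (-8)**2 = 64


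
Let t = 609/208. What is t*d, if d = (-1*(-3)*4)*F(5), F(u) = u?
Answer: 9135/52 ≈ 175.67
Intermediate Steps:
d = 60 (d = (-1*(-3)*4)*5 = (3*4)*5 = 12*5 = 60)
t = 609/208 (t = 609*(1/208) = 609/208 ≈ 2.9279)
t*d = (609/208)*60 = 9135/52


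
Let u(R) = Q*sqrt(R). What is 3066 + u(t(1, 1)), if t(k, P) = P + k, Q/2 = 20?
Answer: 3066 + 40*sqrt(2) ≈ 3122.6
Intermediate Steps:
Q = 40 (Q = 2*20 = 40)
u(R) = 40*sqrt(R)
3066 + u(t(1, 1)) = 3066 + 40*sqrt(1 + 1) = 3066 + 40*sqrt(2)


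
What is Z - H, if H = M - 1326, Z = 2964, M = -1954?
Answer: 6244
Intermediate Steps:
H = -3280 (H = -1954 - 1326 = -3280)
Z - H = 2964 - 1*(-3280) = 2964 + 3280 = 6244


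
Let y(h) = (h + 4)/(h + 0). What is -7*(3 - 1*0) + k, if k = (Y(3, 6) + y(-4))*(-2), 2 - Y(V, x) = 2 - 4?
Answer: -29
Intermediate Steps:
y(h) = (4 + h)/h
Y(V, x) = 4 (Y(V, x) = 2 - (2 - 4) = 2 - 1*(-2) = 2 + 2 = 4)
k = -8 (k = (4 + (4 - 4)/(-4))*(-2) = (4 - ¼*0)*(-2) = (4 + 0)*(-2) = 4*(-2) = -8)
-7*(3 - 1*0) + k = -7*(3 - 1*0) - 8 = -7*(3 + 0) - 8 = -7*3 - 8 = -21 - 8 = -29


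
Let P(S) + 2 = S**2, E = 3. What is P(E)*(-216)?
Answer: -1512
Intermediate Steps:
P(S) = -2 + S**2
P(E)*(-216) = (-2 + 3**2)*(-216) = (-2 + 9)*(-216) = 7*(-216) = -1512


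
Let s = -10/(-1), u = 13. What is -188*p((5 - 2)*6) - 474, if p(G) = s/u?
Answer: -8042/13 ≈ -618.62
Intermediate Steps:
s = 10 (s = -10*(-1) = 10)
p(G) = 10/13
-188*p((5 - 2)*6) - 474 = -188*10/13 - 474 = -1880/13 - 474 = -8042/13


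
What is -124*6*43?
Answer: -31992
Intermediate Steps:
-124*6*43 = -31*24*43 = -744*43 = -31992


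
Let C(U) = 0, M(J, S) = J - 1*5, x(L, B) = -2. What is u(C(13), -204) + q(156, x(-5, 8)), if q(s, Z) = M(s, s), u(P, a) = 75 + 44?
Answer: 270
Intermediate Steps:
M(J, S) = -5 + J (M(J, S) = J - 5 = -5 + J)
u(P, a) = 119
q(s, Z) = -5 + s
u(C(13), -204) + q(156, x(-5, 8)) = 119 + (-5 + 156) = 119 + 151 = 270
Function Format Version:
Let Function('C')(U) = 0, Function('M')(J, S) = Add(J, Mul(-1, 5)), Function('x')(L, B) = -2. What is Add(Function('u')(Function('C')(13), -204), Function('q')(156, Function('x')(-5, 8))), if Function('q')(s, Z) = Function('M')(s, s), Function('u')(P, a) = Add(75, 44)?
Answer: 270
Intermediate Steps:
Function('M')(J, S) = Add(-5, J) (Function('M')(J, S) = Add(J, -5) = Add(-5, J))
Function('u')(P, a) = 119
Function('q')(s, Z) = Add(-5, s)
Add(Function('u')(Function('C')(13), -204), Function('q')(156, Function('x')(-5, 8))) = Add(119, Add(-5, 156)) = Add(119, 151) = 270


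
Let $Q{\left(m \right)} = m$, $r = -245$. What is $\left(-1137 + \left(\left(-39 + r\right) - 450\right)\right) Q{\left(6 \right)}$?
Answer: $-11226$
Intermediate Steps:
$\left(-1137 + \left(\left(-39 + r\right) - 450\right)\right) Q{\left(6 \right)} = \left(-1137 - 734\right) 6 = \left(-1871\right) 6 = -11226$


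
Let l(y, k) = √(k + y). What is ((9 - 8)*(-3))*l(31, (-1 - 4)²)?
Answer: -6*√14 ≈ -22.450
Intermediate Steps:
((9 - 8)*(-3))*l(31, (-1 - 4)²) = ((9 - 8)*(-3))*√((-1 - 4)² + 31) = (1*(-3))*√((-5)² + 31) = -3*√(25 + 31) = -6*√14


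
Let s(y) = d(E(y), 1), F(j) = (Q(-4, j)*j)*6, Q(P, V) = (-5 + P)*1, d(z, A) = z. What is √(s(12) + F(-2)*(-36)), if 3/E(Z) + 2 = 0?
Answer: I*√15558/2 ≈ 62.366*I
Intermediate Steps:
E(Z) = -3/2 (E(Z) = 3/(-2 + 0) = 3/(-2) = 3*(-½) = -3/2)
Q(P, V) = -5 + P
F(j) = -54*j (F(j) = ((-5 - 4)*j)*6 = -9*j*6 = -54*j)
s(y) = -3/2
√(s(12) + F(-2)*(-36)) = √(-3/2 - 54*(-2)*(-36)) = √(-3/2 + 108*(-36)) = √(-3/2 - 3888) = √(-7779/2) = I*√15558/2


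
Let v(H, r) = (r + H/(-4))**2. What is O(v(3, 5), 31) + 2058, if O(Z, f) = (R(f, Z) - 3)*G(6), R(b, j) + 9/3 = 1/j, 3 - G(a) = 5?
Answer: 598198/289 ≈ 2069.9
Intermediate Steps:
G(a) = -2 (G(a) = 3 - 1*5 = 3 - 5 = -2)
R(b, j) = -3 + 1/j
v(H, r) = (r - H/4)**2 (v(H, r) = (r + H*(-1/4))**2 = (r - H/4)**2)
O(Z, f) = 12 - 2/Z (O(Z, f) = ((-3 + 1/Z) - 3)*(-2) = (-6 + 1/Z)*(-2) = 12 - 2/Z)
O(v(3, 5), 31) + 2058 = (12 - 2*16/(3 - 4*5)**2) + 2058 = (12 - 2*16/(3 - 20)**2) + 2058 = (12 - 2/((1/16)*(-17)**2)) + 2058 = (12 - 2/((1/16)*289)) + 2058 = (12 - 2/289/16) + 2058 = (12 - 2*16/289) + 2058 = (12 - 32/289) + 2058 = 3436/289 + 2058 = 598198/289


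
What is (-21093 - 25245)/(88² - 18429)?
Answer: 46338/10685 ≈ 4.3367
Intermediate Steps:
(-21093 - 25245)/(88² - 18429) = -46338/(7744 - 18429) = -46338/(-10685) = -46338*(-1/10685) = 46338/10685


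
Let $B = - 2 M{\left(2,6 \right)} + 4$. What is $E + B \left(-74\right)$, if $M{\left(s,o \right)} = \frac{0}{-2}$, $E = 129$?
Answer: $-167$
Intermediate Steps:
$M{\left(s,o \right)} = 0$ ($M{\left(s,o \right)} = 0 \left(- \frac{1}{2}\right) = 0$)
$B = 4$ ($B = \left(-2\right) 0 + 4 = 0 + 4 = 4$)
$E + B \left(-74\right) = 129 + 4 \left(-74\right) = 129 - 296 = -167$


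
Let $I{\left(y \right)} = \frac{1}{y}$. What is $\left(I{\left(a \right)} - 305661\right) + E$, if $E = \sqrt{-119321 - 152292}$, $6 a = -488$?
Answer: $- \frac{74581287}{244} + i \sqrt{271613} \approx -3.0566 \cdot 10^{5} + 521.17 i$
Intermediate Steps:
$a = - \frac{244}{3}$ ($a = \frac{1}{6} \left(-488\right) = - \frac{244}{3} \approx -81.333$)
$E = i \sqrt{271613}$ ($E = \sqrt{-271613} = i \sqrt{271613} \approx 521.17 i$)
$\left(I{\left(a \right)} - 305661\right) + E = \left(\frac{1}{- \frac{244}{3}} - 305661\right) + i \sqrt{271613} = \left(- \frac{3}{244} - 305661\right) + i \sqrt{271613} = - \frac{74581287}{244} + i \sqrt{271613}$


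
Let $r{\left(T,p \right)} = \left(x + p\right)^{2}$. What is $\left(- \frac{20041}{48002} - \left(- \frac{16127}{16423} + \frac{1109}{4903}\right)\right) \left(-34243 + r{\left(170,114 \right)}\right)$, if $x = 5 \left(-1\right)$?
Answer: $- \frac{14619654902650839}{1932607777969} \approx -7564.7$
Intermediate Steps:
$x = -5$
$r{\left(T,p \right)} = \left(-5 + p\right)^{2}$
$\left(- \frac{20041}{48002} - \left(- \frac{16127}{16423} + \frac{1109}{4903}\right)\right) \left(-34243 + r{\left(170,114 \right)}\right) = \left(- \frac{20041}{48002} - \left(- \frac{16127}{16423} + \frac{1109}{4903}\right)\right) \left(-34243 + \left(-5 + 114\right)^{2}\right) = \left(\left(-20041\right) \frac{1}{48002} - - \frac{60857574}{80521969}\right) \left(-34243 + 109^{2}\right) = \left(- \frac{20041}{48002} + \left(\frac{16127}{16423} - \frac{1109}{4903}\right)\right) \left(-34243 + 11881\right) = \left(- \frac{20041}{48002} + \frac{60857574}{80521969}\right) \left(-22362\right) = \frac{1307544486419}{3865215555938} \left(-22362\right) = - \frac{14619654902650839}{1932607777969}$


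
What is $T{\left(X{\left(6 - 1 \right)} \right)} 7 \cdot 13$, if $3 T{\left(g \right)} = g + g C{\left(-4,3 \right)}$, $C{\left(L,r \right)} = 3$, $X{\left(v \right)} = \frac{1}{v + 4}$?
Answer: $\frac{364}{27} \approx 13.481$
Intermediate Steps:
$X{\left(v \right)} = \frac{1}{4 + v}$
$T{\left(g \right)} = \frac{4 g}{3}$ ($T{\left(g \right)} = \frac{g + g 3}{3} = \frac{g + 3 g}{3} = \frac{4 g}{3}$)
$T{\left(X{\left(6 - 1 \right)} \right)} 7 \cdot 13 = \frac{4}{3 \left(4 + \left(6 - 1\right)\right)} 7 \cdot 13 = \frac{4}{3 \left(4 + 5\right)} 7 \cdot 13 = \frac{4}{3 \cdot 9} \cdot 7 \cdot 13 = \frac{4}{3} \cdot \frac{1}{9} \cdot 7 \cdot 13 = \frac{4}{27} \cdot 7 \cdot 13 = \frac{28}{27} \cdot 13 = \frac{364}{27}$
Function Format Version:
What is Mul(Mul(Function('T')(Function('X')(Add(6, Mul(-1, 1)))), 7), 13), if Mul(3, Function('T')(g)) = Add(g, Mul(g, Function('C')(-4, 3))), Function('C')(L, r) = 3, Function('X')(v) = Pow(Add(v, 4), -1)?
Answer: Rational(364, 27) ≈ 13.481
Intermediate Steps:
Function('X')(v) = Pow(Add(4, v), -1)
Function('T')(g) = Mul(Rational(4, 3), g) (Function('T')(g) = Mul(Rational(1, 3), Add(g, Mul(g, 3))) = Mul(Rational(1, 3), Add(g, Mul(3, g))) = Mul(Rational(1, 3), Mul(4, g)) = Mul(Rational(4, 3), g))
Mul(Mul(Function('T')(Function('X')(Add(6, Mul(-1, 1)))), 7), 13) = Mul(Mul(Mul(Rational(4, 3), Pow(Add(4, Add(6, Mul(-1, 1))), -1)), 7), 13) = Mul(Mul(Mul(Rational(4, 3), Pow(Add(4, Add(6, -1)), -1)), 7), 13) = Mul(Mul(Mul(Rational(4, 3), Pow(Add(4, 5), -1)), 7), 13) = Mul(Mul(Mul(Rational(4, 3), Pow(9, -1)), 7), 13) = Mul(Mul(Mul(Rational(4, 3), Rational(1, 9)), 7), 13) = Mul(Mul(Rational(4, 27), 7), 13) = Mul(Rational(28, 27), 13) = Rational(364, 27)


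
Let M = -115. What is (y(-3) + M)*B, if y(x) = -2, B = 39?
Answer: -4563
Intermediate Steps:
(y(-3) + M)*B = (-2 - 115)*39 = -117*39 = -4563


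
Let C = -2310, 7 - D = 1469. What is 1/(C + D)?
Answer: -1/3772 ≈ -0.00026511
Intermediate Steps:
D = -1462 (D = 7 - 1*1469 = 7 - 1469 = -1462)
1/(C + D) = 1/(-2310 - 1462) = 1/(-3772) = -1/3772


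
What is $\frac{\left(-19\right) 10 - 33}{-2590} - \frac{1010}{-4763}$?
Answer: $\frac{3678049}{12336170} \approx 0.29815$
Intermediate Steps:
$\frac{\left(-19\right) 10 - 33}{-2590} - \frac{1010}{-4763} = \left(-190 - 33\right) \left(- \frac{1}{2590}\right) - - \frac{1010}{4763} = \left(-223\right) \left(- \frac{1}{2590}\right) + \frac{1010}{4763} = \frac{223}{2590} + \frac{1010}{4763} = \frac{3678049}{12336170}$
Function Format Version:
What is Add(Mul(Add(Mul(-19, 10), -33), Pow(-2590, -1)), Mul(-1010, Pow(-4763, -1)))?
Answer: Rational(3678049, 12336170) ≈ 0.29815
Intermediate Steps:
Add(Mul(Add(Mul(-19, 10), -33), Pow(-2590, -1)), Mul(-1010, Pow(-4763, -1))) = Add(Mul(Add(-190, -33), Rational(-1, 2590)), Mul(-1010, Rational(-1, 4763))) = Add(Mul(-223, Rational(-1, 2590)), Rational(1010, 4763)) = Add(Rational(223, 2590), Rational(1010, 4763)) = Rational(3678049, 12336170)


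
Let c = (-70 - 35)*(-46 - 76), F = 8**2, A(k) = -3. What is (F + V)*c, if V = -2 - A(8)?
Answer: 832650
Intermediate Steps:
F = 64
c = 12810 (c = -105*(-122) = 12810)
V = 1 (V = -2 - 1*(-3) = -2 + 3 = 1)
(F + V)*c = (64 + 1)*12810 = 65*12810 = 832650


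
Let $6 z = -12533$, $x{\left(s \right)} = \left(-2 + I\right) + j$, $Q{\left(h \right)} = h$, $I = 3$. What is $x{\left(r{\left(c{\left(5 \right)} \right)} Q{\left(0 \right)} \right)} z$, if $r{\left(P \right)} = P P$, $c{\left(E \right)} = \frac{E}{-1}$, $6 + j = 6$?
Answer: $- \frac{12533}{6} \approx -2088.8$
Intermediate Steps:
$j = 0$ ($j = -6 + 6 = 0$)
$c{\left(E \right)} = - E$ ($c{\left(E \right)} = E \left(-1\right) = - E$)
$r{\left(P \right)} = P^{2}$
$x{\left(s \right)} = 1$ ($x{\left(s \right)} = \left(-2 + 3\right) + 0 = 1 + 0 = 1$)
$z = - \frac{12533}{6}$ ($z = \frac{1}{6} \left(-12533\right) = - \frac{12533}{6} \approx -2088.8$)
$x{\left(r{\left(c{\left(5 \right)} \right)} Q{\left(0 \right)} \right)} z = 1 \left(- \frac{12533}{6}\right) = - \frac{12533}{6}$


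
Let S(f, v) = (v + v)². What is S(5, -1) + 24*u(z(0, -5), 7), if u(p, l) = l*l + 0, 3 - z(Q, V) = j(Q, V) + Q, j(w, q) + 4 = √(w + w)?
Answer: 1180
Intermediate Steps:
S(f, v) = 4*v² (S(f, v) = (2*v)² = 4*v²)
j(w, q) = -4 + √2*√w (j(w, q) = -4 + √(w + w) = -4 + √(2*w) = -4 + √2*√w)
z(Q, V) = 7 - Q - √2*√Q (z(Q, V) = 3 - ((-4 + √2*√Q) + Q) = 3 - (-4 + Q + √2*√Q) = 3 + (4 - Q - √2*√Q) = 7 - Q - √2*√Q)
u(p, l) = l² (u(p, l) = l² + 0 = l²)
S(5, -1) + 24*u(z(0, -5), 7) = 4*(-1)² + 24*7² = 4*1 + 24*49 = 4 + 1176 = 1180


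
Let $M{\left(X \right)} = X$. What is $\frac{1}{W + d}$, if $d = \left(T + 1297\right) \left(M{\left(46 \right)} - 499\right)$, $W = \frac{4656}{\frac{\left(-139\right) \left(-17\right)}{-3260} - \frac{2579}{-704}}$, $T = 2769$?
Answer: $- \frac{561999}{1034254358582} \approx -5.4339 \cdot 10^{-7}$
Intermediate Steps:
$W = \frac{890475520}{561999}$ ($W = \frac{4656}{2363 \left(- \frac{1}{3260}\right) - - \frac{2579}{704}} = \frac{4656}{- \frac{2363}{3260} + \frac{2579}{704}} = \frac{4656}{\frac{1685997}{573760}} = 4656 \cdot \frac{573760}{1685997} = \frac{890475520}{561999} \approx 1584.5$)
$d = -1841898$ ($d = \left(2769 + 1297\right) \left(46 - 499\right) = 4066 \left(-453\right) = -1841898$)
$\frac{1}{W + d} = \frac{1}{\frac{890475520}{561999} - 1841898} = \frac{1}{- \frac{1034254358582}{561999}} = - \frac{561999}{1034254358582}$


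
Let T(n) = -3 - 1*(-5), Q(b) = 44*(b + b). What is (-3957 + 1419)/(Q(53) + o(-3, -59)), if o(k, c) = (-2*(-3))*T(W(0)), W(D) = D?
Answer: -1269/2338 ≈ -0.54277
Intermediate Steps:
Q(b) = 88*b (Q(b) = 44*(2*b) = 88*b)
T(n) = 2 (T(n) = -3 + 5 = 2)
o(k, c) = 12 (o(k, c) = -2*(-3)*2 = 6*2 = 12)
(-3957 + 1419)/(Q(53) + o(-3, -59)) = (-3957 + 1419)/(88*53 + 12) = -2538/(4664 + 12) = -2538/4676 = -2538*1/4676 = -1269/2338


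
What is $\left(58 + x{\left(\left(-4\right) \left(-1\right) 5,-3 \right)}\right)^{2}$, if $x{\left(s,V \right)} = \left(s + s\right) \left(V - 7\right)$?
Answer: $116964$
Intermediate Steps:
$x{\left(s,V \right)} = 2 s \left(-7 + V\right)$
$\left(58 + x{\left(\left(-4\right) \left(-1\right) 5,-3 \right)}\right)^{2} = \left(58 + 2 \left(-4\right) \left(-1\right) 5 \left(-7 - 3\right)\right)^{2} = \left(58 + 2 \cdot 4 \cdot 5 \left(-10\right)\right)^{2} = \left(58 + 2 \cdot 20 \left(-10\right)\right)^{2} = \left(58 - 400\right)^{2} = \left(-342\right)^{2} = 116964$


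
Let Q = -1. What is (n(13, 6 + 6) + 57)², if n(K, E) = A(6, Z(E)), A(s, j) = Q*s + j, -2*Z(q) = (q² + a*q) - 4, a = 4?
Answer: 1849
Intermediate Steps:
Z(q) = 2 - 2*q - q²/2 (Z(q) = -((q² + 4*q) - 4)/2 = -(-4 + q² + 4*q)/2 = 2 - 2*q - q²/2)
A(s, j) = j - s (A(s, j) = -s + j = j - s)
n(K, E) = -4 - 2*E - E²/2 (n(K, E) = (2 - 2*E - E²/2) - 1*6 = (2 - 2*E - E²/2) - 6 = -4 - 2*E - E²/2)
(n(13, 6 + 6) + 57)² = ((-4 - 2*(6 + 6) - (6 + 6)²/2) + 57)² = ((-4 - 2*12 - ½*12²) + 57)² = ((-4 - 24 - ½*144) + 57)² = ((-4 - 24 - 72) + 57)² = (-100 + 57)² = (-43)² = 1849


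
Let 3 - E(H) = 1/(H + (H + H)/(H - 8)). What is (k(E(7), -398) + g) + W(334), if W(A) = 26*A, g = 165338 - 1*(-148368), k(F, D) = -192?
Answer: 322198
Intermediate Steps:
E(H) = 3 - 1/(H + 2*H/(-8 + H)) (E(H) = 3 - 1/(H + (H + H)/(H - 8)) = 3 - 1/(H + (2*H)/(-8 + H)) = 3 - 1/(H + 2*H/(-8 + H)))
g = 313706 (g = 165338 + 148368 = 313706)
(k(E(7), -398) + g) + W(334) = (-192 + 313706) + 26*334 = 313514 + 8684 = 322198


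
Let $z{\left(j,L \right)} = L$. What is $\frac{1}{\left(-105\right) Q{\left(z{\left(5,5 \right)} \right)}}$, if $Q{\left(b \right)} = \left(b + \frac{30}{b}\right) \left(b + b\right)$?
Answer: $- \frac{1}{11550} \approx -8.658 \cdot 10^{-5}$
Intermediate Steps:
$Q{\left(b \right)} = 2 b \left(b + \frac{30}{b}\right)$ ($Q{\left(b \right)} = \left(b + \frac{30}{b}\right) 2 b = 2 b \left(b + \frac{30}{b}\right)$)
$\frac{1}{\left(-105\right) Q{\left(z{\left(5,5 \right)} \right)}} = \frac{1}{\left(-105\right) \left(60 + 2 \cdot 5^{2}\right)} = \frac{1}{\left(-105\right) \left(60 + 2 \cdot 25\right)} = \frac{1}{\left(-105\right) \left(60 + 50\right)} = \frac{1}{\left(-105\right) 110} = \frac{1}{-11550} = - \frac{1}{11550}$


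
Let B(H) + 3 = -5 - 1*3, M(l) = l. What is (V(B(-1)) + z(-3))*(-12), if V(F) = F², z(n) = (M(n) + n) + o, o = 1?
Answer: -1392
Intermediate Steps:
B(H) = -11 (B(H) = -3 + (-5 - 1*3) = -3 + (-5 - 3) = -3 - 8 = -11)
z(n) = 1 + 2*n (z(n) = (n + n) + 1 = 2*n + 1 = 1 + 2*n)
(V(B(-1)) + z(-3))*(-12) = ((-11)² + (1 + 2*(-3)))*(-12) = (121 + (1 - 6))*(-12) = (121 - 5)*(-12) = 116*(-12) = -1392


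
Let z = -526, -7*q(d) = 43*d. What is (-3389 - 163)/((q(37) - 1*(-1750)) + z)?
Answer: -24864/6977 ≈ -3.5637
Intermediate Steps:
q(d) = -43*d/7
(-3389 - 163)/((q(37) - 1*(-1750)) + z) = (-3389 - 163)/((-43/7*37 - 1*(-1750)) - 526) = -3552/((-1591/7 + 1750) - 526) = -3552/(10659/7 - 526) = -3552/6977/7 = -3552*7/6977 = -24864/6977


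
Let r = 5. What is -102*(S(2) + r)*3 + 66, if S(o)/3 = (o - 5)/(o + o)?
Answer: -1551/2 ≈ -775.50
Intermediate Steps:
S(o) = 3*(-5 + o)/(2*o) (S(o) = 3*((o - 5)/(o + o)) = 3*((-5 + o)/((2*o))) = 3*((-5 + o)*(1/(2*o))) = 3*((-5 + o)/(2*o)) = 3*(-5 + o)/(2*o))
-102*(S(2) + r)*3 + 66 = -102*((3/2)*(-5 + 2)/2 + 5)*3 + 66 = -102*((3/2)*(½)*(-3) + 5)*3 + 66 = -102*(-9/4 + 5)*3 + 66 = -561*3/2 + 66 = -102*33/4 + 66 = -1683/2 + 66 = -1551/2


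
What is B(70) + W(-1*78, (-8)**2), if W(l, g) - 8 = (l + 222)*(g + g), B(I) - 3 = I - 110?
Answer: 18403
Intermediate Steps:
B(I) = -107 + I (B(I) = 3 + (I - 110) = 3 + (-110 + I) = -107 + I)
W(l, g) = 8 + 2*g*(222 + l) (W(l, g) = 8 + (l + 222)*(g + g) = 8 + (222 + l)*(2*g) = 8 + 2*g*(222 + l))
B(70) + W(-1*78, (-8)**2) = (-107 + 70) + (8 + 444*(-8)**2 + 2*(-8)**2*(-1*78)) = -37 + (8 + 444*64 + 2*64*(-78)) = -37 + (8 + 28416 - 9984) = -37 + 18440 = 18403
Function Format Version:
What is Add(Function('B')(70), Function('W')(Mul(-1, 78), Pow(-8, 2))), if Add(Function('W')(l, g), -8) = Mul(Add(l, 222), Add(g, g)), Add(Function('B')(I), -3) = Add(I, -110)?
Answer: 18403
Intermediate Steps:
Function('B')(I) = Add(-107, I) (Function('B')(I) = Add(3, Add(I, -110)) = Add(3, Add(-110, I)) = Add(-107, I))
Function('W')(l, g) = Add(8, Mul(2, g, Add(222, l))) (Function('W')(l, g) = Add(8, Mul(Add(l, 222), Add(g, g))) = Add(8, Mul(Add(222, l), Mul(2, g))) = Add(8, Mul(2, g, Add(222, l))))
Add(Function('B')(70), Function('W')(Mul(-1, 78), Pow(-8, 2))) = Add(Add(-107, 70), Add(8, Mul(444, Pow(-8, 2)), Mul(2, Pow(-8, 2), Mul(-1, 78)))) = Add(-37, Add(8, Mul(444, 64), Mul(2, 64, -78))) = Add(-37, Add(8, 28416, -9984)) = Add(-37, 18440) = 18403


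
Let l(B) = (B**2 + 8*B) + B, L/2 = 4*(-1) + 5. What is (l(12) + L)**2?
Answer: 64516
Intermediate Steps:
L = 2 (L = 2*(4*(-1) + 5) = 2*(-4 + 5) = 2*1 = 2)
l(B) = B**2 + 9*B
(l(12) + L)**2 = (12*(9 + 12) + 2)**2 = (12*21 + 2)**2 = (252 + 2)**2 = 254**2 = 64516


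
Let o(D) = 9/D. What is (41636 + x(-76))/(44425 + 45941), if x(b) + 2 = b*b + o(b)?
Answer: 3603151/6867816 ≈ 0.52464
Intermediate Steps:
x(b) = -2 + b² + 9/b (x(b) = -2 + (b*b + 9/b) = -2 + (b² + 9/b) = -2 + b² + 9/b)
(41636 + x(-76))/(44425 + 45941) = (41636 + (-2 + (-76)² + 9/(-76)))/(44425 + 45941) = (41636 + (-2 + 5776 + 9*(-1/76)))/90366 = (41636 + (-2 + 5776 - 9/76))*(1/90366) = (41636 + 438815/76)*(1/90366) = (3603151/76)*(1/90366) = 3603151/6867816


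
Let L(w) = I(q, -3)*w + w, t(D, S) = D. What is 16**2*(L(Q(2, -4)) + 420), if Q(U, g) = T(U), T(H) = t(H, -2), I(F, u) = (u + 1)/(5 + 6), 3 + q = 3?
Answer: 1187328/11 ≈ 1.0794e+5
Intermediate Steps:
q = 0 (q = -3 + 3 = 0)
I(F, u) = 1/11 + u/11 (I(F, u) = (1 + u)/11 = (1 + u)*(1/11) = 1/11 + u/11)
T(H) = H
Q(U, g) = U
L(w) = 9*w/11 (L(w) = (1/11 + (1/11)*(-3))*w + w = (1/11 - 3/11)*w + w = -2*w/11 + w = 9*w/11)
16**2*(L(Q(2, -4)) + 420) = 16**2*((9/11)*2 + 420) = 256*(18/11 + 420) = 256*(4638/11) = 1187328/11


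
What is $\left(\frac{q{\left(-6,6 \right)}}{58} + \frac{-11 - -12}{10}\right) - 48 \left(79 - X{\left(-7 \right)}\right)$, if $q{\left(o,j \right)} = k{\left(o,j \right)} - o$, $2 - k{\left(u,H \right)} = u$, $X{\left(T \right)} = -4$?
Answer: $- \frac{1155261}{290} \approx -3983.7$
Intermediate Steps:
$k{\left(u,H \right)} = 2 - u$
$q{\left(o,j \right)} = 2 - 2 o$ ($q{\left(o,j \right)} = \left(2 - o\right) - o = 2 - 2 o$)
$\left(\frac{q{\left(-6,6 \right)}}{58} + \frac{-11 - -12}{10}\right) - 48 \left(79 - X{\left(-7 \right)}\right) = \left(\frac{2 - -12}{58} + \frac{-11 - -12}{10}\right) - 48 \left(79 - -4\right) = \left(\left(2 + 12\right) \frac{1}{58} + \left(-11 + 12\right) \frac{1}{10}\right) - 48 \left(79 + 4\right) = \left(14 \cdot \frac{1}{58} + 1 \cdot \frac{1}{10}\right) - 3984 = \left(\frac{7}{29} + \frac{1}{10}\right) - 3984 = \frac{99}{290} - 3984 = - \frac{1155261}{290}$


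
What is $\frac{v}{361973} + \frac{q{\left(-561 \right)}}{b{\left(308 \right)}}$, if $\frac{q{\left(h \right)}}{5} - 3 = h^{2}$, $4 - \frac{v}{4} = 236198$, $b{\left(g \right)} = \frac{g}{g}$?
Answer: $\frac{569607007484}{361973} \approx 1.5736 \cdot 10^{6}$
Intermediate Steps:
$b{\left(g \right)} = 1$
$v = -944776$ ($v = 16 - 944792 = -944776$)
$q{\left(h \right)} = 15 + 5 h^{2}$
$\frac{v}{361973} + \frac{q{\left(-561 \right)}}{b{\left(308 \right)}} = - \frac{944776}{361973} + \frac{15 + 5 \left(-561\right)^{2}}{1} = \left(-944776\right) \frac{1}{361973} + \left(15 + 5 \cdot 314721\right) 1 = - \frac{944776}{361973} + \left(15 + 1573605\right) 1 = - \frac{944776}{361973} + 1573620 \cdot 1 = - \frac{944776}{361973} + 1573620 = \frac{569607007484}{361973}$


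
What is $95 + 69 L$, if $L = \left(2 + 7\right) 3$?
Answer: $1958$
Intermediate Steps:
$L = 27$ ($L = 9 \cdot 3 = 27$)
$95 + 69 L = 95 + 69 \cdot 27 = 95 + 1863 = 1958$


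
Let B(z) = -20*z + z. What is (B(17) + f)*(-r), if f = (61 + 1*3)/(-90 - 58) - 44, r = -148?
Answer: -54380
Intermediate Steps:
B(z) = -19*z
f = -1644/37 (f = (61 + 3)/(-148) - 44 = 64*(-1/148) - 44 = -16/37 - 44 = -1644/37 ≈ -44.432)
(B(17) + f)*(-r) = (-19*17 - 1644/37)*(-1*(-148)) = (-323 - 1644/37)*148 = -13595/37*148 = -54380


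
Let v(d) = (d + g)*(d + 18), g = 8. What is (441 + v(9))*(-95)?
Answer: -85500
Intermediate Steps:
v(d) = (8 + d)*(18 + d) (v(d) = (d + 8)*(d + 18) = (8 + d)*(18 + d))
(441 + v(9))*(-95) = (441 + (144 + 9² + 26*9))*(-95) = (441 + (144 + 81 + 234))*(-95) = (441 + 459)*(-95) = 900*(-95) = -85500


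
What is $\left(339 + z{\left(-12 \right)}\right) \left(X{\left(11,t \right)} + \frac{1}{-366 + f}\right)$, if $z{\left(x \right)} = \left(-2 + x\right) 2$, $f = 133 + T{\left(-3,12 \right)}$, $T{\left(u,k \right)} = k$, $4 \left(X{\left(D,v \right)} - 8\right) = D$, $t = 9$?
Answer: $\frac{2954189}{884} \approx 3341.8$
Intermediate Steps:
$X{\left(D,v \right)} = 8 + \frac{D}{4}$
$f = 145$ ($f = 133 + 12 = 145$)
$z{\left(x \right)} = -4 + 2 x$
$\left(339 + z{\left(-12 \right)}\right) \left(X{\left(11,t \right)} + \frac{1}{-366 + f}\right) = \left(339 + \left(-4 + 2 \left(-12\right)\right)\right) \left(\left(8 + \frac{1}{4} \cdot 11\right) + \frac{1}{-366 + 145}\right) = \left(339 - 28\right) \left(\left(8 + \frac{11}{4}\right) + \frac{1}{-221}\right) = \left(339 - 28\right) \left(\frac{43}{4} - \frac{1}{221}\right) = 311 \cdot \frac{9499}{884} = \frac{2954189}{884}$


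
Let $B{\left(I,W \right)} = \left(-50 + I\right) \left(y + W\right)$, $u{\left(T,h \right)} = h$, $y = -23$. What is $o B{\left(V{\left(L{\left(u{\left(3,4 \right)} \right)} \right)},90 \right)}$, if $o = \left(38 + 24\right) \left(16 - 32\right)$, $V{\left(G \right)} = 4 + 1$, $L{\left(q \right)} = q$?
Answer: $2990880$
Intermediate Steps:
$V{\left(G \right)} = 5$
$o = -992$ ($o = 62 \left(-16\right) = -992$)
$B{\left(I,W \right)} = \left(-50 + I\right) \left(-23 + W\right)$
$o B{\left(V{\left(L{\left(u{\left(3,4 \right)} \right)} \right)},90 \right)} = - 992 \left(1150 - 4500 - 115 + 5 \cdot 90\right) = - 992 \left(1150 - 4500 - 115 + 450\right) = \left(-992\right) \left(-3015\right) = 2990880$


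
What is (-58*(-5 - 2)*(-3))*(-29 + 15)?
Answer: 17052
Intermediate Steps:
(-58*(-5 - 2)*(-3))*(-29 + 15) = -(-406)*(-3)*(-14) = -58*21*(-14) = -1218*(-14) = 17052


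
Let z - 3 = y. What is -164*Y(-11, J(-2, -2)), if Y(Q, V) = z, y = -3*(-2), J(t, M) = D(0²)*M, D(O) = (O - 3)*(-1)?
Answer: -1476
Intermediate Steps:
D(O) = 3 - O (D(O) = (-3 + O)*(-1) = 3 - O)
J(t, M) = 3*M (J(t, M) = (3 - 1*0²)*M = (3 - 1*0)*M = (3 + 0)*M = 3*M)
y = 6
z = 9 (z = 3 + 6 = 9)
Y(Q, V) = 9
-164*Y(-11, J(-2, -2)) = -164*9 = -1476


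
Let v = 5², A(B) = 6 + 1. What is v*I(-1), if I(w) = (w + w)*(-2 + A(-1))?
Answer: -250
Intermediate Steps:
A(B) = 7
I(w) = 10*w (I(w) = (w + w)*(-2 + 7) = (2*w)*5 = 10*w)
v = 25
v*I(-1) = 25*(10*(-1)) = 25*(-10) = -250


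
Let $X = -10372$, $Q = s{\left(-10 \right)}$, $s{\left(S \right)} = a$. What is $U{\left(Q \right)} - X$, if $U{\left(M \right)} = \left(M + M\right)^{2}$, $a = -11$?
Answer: $10856$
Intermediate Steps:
$s{\left(S \right)} = -11$
$Q = -11$
$U{\left(M \right)} = 4 M^{2}$ ($U{\left(M \right)} = \left(2 M\right)^{2} = 4 M^{2}$)
$U{\left(Q \right)} - X = 4 \left(-11\right)^{2} - -10372 = 4 \cdot 121 + 10372 = 484 + 10372 = 10856$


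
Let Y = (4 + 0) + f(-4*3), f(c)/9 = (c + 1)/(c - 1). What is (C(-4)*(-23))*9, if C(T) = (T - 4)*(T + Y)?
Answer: 163944/13 ≈ 12611.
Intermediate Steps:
f(c) = 9*(1 + c)/(-1 + c) (f(c) = 9*((c + 1)/(c - 1)) = 9*((1 + c)/(-1 + c)) = 9*(1 + c)/(-1 + c))
Y = 151/13 (Y = (4 + 0) + 9*(1 - 4*3)/(-1 - 4*3) = 4 + 9*(1 - 12)/(-1 - 12) = 4 + 9*(-11)/(-13) = 4 + 9*(-1/13)*(-11) = 4 + 99/13 = 151/13 ≈ 11.615)
C(T) = (-4 + T)*(151/13 + T) (C(T) = (T - 4)*(T + 151/13) = (-4 + T)*(151/13 + T))
(C(-4)*(-23))*9 = ((-604/13 + (-4)**2 + (99/13)*(-4))*(-23))*9 = ((-604/13 + 16 - 396/13)*(-23))*9 = -792/13*(-23)*9 = (18216/13)*9 = 163944/13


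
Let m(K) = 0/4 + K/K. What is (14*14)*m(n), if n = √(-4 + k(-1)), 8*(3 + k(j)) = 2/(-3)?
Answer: 196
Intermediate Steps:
k(j) = -37/12 (k(j) = -3 + (2/(-3))/8 = -3 + (2*(-⅓))/8 = -3 + (⅛)*(-⅔) = -3 - 1/12 = -37/12)
n = I*√255/6 (n = √(-4 - 37/12) = √(-85/12) = I*√255/6 ≈ 2.6615*I)
m(K) = 1 (m(K) = 0*(¼) + 1 = 0 + 1 = 1)
(14*14)*m(n) = (14*14)*1 = 196*1 = 196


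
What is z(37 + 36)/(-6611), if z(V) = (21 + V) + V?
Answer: -167/6611 ≈ -0.025261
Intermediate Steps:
z(V) = 21 + 2*V
z(37 + 36)/(-6611) = (21 + 2*(37 + 36))/(-6611) = (21 + 2*73)*(-1/6611) = (21 + 146)*(-1/6611) = 167*(-1/6611) = -167/6611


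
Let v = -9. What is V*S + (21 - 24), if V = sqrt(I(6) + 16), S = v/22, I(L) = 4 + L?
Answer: -3 - 9*sqrt(26)/22 ≈ -5.0860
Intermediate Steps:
S = -9/22 ≈ -0.40909
V = sqrt(26) (V = sqrt((4 + 6) + 16) = sqrt(10 + 16) = sqrt(26) ≈ 5.0990)
V*S + (21 - 24) = sqrt(26)*(-9/22) + (21 - 24) = -9*sqrt(26)/22 - 3 = -3 - 9*sqrt(26)/22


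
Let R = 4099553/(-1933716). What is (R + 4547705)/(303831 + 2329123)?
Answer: 8793965822227/5091385277064 ≈ 1.7272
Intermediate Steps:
R = -4099553/1933716 (R = 4099553*(-1/1933716) = -4099553/1933716 ≈ -2.1200)
(R + 4547705)/(303831 + 2329123) = (-4099553/1933716 + 4547705)/(303831 + 2329123) = (8793965822227/1933716)/2632954 = (8793965822227/1933716)*(1/2632954) = 8793965822227/5091385277064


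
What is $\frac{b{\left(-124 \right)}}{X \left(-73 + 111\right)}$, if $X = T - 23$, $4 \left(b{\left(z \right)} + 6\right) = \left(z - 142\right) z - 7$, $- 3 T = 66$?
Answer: $- \frac{32953}{6840} \approx -4.8177$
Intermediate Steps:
$T = -22$ ($T = \left(- \frac{1}{3}\right) 66 = -22$)
$b{\left(z \right)} = - \frac{31}{4} + \frac{z \left(-142 + z\right)}{4}$ ($b{\left(z \right)} = -6 + \frac{\left(z - 142\right) z - 7}{4} = -6 + \frac{\left(-142 + z\right) z - 7}{4} = -6 + \frac{z \left(-142 + z\right) - 7}{4} = -6 + \frac{-7 + z \left(-142 + z\right)}{4} = -6 + \left(- \frac{7}{4} + \frac{z \left(-142 + z\right)}{4}\right) = - \frac{31}{4} + \frac{z \left(-142 + z\right)}{4}$)
$X = -45$ ($X = -22 - 23 = -45$)
$\frac{b{\left(-124 \right)}}{X \left(-73 + 111\right)} = \frac{- \frac{31}{4} - -4402 + \frac{\left(-124\right)^{2}}{4}}{\left(-45\right) \left(-73 + 111\right)} = \frac{- \frac{31}{4} + 4402 + \frac{1}{4} \cdot 15376}{\left(-45\right) 38} = \frac{- \frac{31}{4} + 4402 + 3844}{-1710} = \frac{32953}{4} \left(- \frac{1}{1710}\right) = - \frac{32953}{6840}$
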